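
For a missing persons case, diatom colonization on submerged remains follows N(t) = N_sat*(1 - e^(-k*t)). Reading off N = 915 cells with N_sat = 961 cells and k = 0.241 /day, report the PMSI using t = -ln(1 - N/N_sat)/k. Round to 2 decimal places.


PMSI from diatom colonization curve:
N / N_sat = 915 / 961 = 0.952133
1 - N/N_sat = 0.047867
ln(1 - N/N_sat) = -3.039329
t = -ln(1 - N/N_sat) / k = -(-3.039329) / 0.241 = 12.61 days

12.61


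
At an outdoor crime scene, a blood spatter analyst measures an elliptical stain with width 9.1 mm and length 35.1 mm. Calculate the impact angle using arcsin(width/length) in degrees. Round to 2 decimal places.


Blood spatter impact angle calculation:
width / length = 9.1 / 35.1 = 0.259259
angle = arcsin(0.259259)
angle = 15.03 degrees

15.03


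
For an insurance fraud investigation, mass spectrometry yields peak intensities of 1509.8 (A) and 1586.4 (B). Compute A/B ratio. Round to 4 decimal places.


Spectral peak ratio:
Peak A = 1509.8 counts
Peak B = 1586.4 counts
Ratio = 1509.8 / 1586.4 = 0.9517

0.9517


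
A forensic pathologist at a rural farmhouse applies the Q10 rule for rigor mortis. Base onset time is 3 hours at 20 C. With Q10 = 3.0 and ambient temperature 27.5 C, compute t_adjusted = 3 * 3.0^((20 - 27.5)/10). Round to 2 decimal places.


Rigor mortis time adjustment:
Exponent = (T_ref - T_actual) / 10 = (20 - 27.5) / 10 = -0.75
Q10 factor = 3.0^-0.75 = 0.43869
t_adjusted = 3 * 0.43869 = 1.32 hours

1.32


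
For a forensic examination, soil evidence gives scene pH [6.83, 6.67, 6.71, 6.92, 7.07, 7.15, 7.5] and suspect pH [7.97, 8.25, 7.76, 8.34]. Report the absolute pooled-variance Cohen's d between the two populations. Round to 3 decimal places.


Pooled-variance Cohen's d for soil pH comparison:
Scene mean = 48.85 / 7 = 6.978571
Suspect mean = 32.32 / 4 = 8.08
Scene sample variance s_s^2 = 0.083748
Suspect sample variance s_c^2 = 0.070333
Pooled variance = ((n_s-1)*s_s^2 + (n_c-1)*s_c^2) / (n_s + n_c - 2) = 0.079276
Pooled SD = sqrt(0.079276) = 0.28156
Mean difference = -1.101429
|d| = |-1.101429| / 0.28156 = 3.912

3.912


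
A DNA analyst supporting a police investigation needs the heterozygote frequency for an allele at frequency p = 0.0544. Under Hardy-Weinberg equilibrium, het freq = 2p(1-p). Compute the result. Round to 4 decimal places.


Hardy-Weinberg heterozygote frequency:
q = 1 - p = 1 - 0.0544 = 0.9456
2pq = 2 * 0.0544 * 0.9456 = 0.1029

0.1029


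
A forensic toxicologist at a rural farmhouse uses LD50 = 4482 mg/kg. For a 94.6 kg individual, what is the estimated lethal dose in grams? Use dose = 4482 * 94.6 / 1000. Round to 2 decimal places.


Lethal dose calculation:
Lethal dose = LD50 * body_weight / 1000
= 4482 * 94.6 / 1000
= 423997.2 / 1000
= 424.00 g

424.00


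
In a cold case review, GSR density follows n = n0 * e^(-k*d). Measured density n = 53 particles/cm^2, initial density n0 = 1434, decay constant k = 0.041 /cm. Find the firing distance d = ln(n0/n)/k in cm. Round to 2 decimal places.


GSR distance calculation:
n0/n = 1434 / 53 = 27.056604
ln(n0/n) = 3.297931
d = 3.297931 / 0.041 = 80.44 cm

80.44


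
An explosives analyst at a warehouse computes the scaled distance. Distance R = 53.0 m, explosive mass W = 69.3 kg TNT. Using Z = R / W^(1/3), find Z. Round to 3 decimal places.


Scaled distance calculation:
W^(1/3) = 69.3^(1/3) = 4.107502
Z = R / W^(1/3) = 53.0 / 4.107502
Z = 12.903 m/kg^(1/3)

12.903


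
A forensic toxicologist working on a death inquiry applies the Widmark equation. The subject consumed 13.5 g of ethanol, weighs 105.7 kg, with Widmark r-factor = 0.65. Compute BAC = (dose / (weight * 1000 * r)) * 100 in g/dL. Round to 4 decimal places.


Applying the Widmark formula:
BAC = (dose_g / (body_wt * 1000 * r)) * 100
Denominator = 105.7 * 1000 * 0.65 = 68705
BAC = (13.5 / 68705) * 100
BAC = 0.0196 g/dL

0.0196


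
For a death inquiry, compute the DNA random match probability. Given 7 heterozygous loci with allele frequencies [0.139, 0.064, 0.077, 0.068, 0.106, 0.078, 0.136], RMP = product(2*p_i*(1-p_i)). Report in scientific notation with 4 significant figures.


Computing RMP for 7 loci:
Locus 1: 2 * 0.139 * 0.861 = 0.239358
Locus 2: 2 * 0.064 * 0.936 = 0.119808
Locus 3: 2 * 0.077 * 0.923 = 0.142142
Locus 4: 2 * 0.068 * 0.932 = 0.126752
Locus 5: 2 * 0.106 * 0.894 = 0.189528
Locus 6: 2 * 0.078 * 0.922 = 0.143832
Locus 7: 2 * 0.136 * 0.864 = 0.235008
RMP = 3.310e-06

3.310e-06


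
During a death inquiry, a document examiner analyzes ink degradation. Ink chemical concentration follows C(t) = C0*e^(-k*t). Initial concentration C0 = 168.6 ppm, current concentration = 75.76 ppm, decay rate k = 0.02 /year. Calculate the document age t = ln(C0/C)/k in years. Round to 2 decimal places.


Document age estimation:
C0/C = 168.6 / 75.76 = 2.225449
ln(C0/C) = 0.799959
t = 0.799959 / 0.02 = 40.00 years

40.00


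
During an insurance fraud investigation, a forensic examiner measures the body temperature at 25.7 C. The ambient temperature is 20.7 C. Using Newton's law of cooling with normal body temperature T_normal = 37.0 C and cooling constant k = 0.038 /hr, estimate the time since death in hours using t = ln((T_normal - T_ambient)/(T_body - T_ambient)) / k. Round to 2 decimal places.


Using Newton's law of cooling:
t = ln((T_normal - T_ambient) / (T_body - T_ambient)) / k
T_normal - T_ambient = 16.3
T_body - T_ambient = 5.0
Ratio = 3.26
ln(ratio) = 1.181727
t = 1.181727 / 0.038 = 31.10 hours

31.10


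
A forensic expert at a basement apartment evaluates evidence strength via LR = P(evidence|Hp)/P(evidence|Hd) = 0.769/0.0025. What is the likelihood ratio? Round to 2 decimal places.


Likelihood ratio calculation:
LR = P(E|Hp) / P(E|Hd)
LR = 0.769 / 0.0025
LR = 307.60

307.60


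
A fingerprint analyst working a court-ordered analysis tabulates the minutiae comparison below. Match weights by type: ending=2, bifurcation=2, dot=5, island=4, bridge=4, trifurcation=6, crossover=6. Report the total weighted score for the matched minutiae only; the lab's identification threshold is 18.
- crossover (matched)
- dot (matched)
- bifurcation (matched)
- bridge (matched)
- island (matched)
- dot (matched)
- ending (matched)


Weighted minutiae match score:
  crossover: matched, +6 (running total 6)
  dot: matched, +5 (running total 11)
  bifurcation: matched, +2 (running total 13)
  bridge: matched, +4 (running total 17)
  island: matched, +4 (running total 21)
  dot: matched, +5 (running total 26)
  ending: matched, +2 (running total 28)
Total score = 28
Threshold = 18; verdict = identification

28


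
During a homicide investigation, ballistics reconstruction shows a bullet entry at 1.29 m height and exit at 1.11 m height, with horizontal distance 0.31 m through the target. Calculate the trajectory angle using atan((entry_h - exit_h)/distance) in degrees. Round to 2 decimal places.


Bullet trajectory angle:
Height difference = 1.29 - 1.11 = 0.18 m
angle = atan(0.18 / 0.31)
angle = atan(0.580645)
angle = 30.14 degrees

30.14


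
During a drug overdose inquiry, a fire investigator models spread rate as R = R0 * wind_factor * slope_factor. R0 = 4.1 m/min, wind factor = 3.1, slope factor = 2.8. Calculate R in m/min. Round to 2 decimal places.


Fire spread rate calculation:
R = R0 * wind_factor * slope_factor
= 4.1 * 3.1 * 2.8
= 12.71 * 2.8
= 35.59 m/min

35.59


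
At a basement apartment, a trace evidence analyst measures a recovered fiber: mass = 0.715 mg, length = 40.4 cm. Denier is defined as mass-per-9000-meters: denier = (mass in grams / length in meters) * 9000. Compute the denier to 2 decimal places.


Denier calculation:
Mass in grams = 0.715 mg / 1000 = 0.000715 g
Length in meters = 40.4 cm / 100 = 0.404 m
Linear density = mass / length = 0.000715 / 0.404 = 0.0017698 g/m
Denier = (g/m) * 9000 = 0.0017698 * 9000 = 15.93

15.93


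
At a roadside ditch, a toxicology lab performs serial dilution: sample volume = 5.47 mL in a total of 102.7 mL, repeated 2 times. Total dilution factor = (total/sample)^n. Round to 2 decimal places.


Dilution factor calculation:
Single dilution = V_total / V_sample = 102.7 / 5.47 ≈ 18.775137
Number of dilutions = 2
Total DF = (102.7 / 5.47)^2 (full precision, rounded at the end) = 352.51

352.51


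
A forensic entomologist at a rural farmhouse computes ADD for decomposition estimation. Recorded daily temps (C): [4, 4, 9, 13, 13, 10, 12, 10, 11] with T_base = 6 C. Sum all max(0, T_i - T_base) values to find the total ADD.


Computing ADD day by day:
Day 1: max(0, 4 - 6) = 0
Day 2: max(0, 4 - 6) = 0
Day 3: max(0, 9 - 6) = 3
Day 4: max(0, 13 - 6) = 7
Day 5: max(0, 13 - 6) = 7
Day 6: max(0, 10 - 6) = 4
Day 7: max(0, 12 - 6) = 6
Day 8: max(0, 10 - 6) = 4
Day 9: max(0, 11 - 6) = 5
Total ADD = 36

36


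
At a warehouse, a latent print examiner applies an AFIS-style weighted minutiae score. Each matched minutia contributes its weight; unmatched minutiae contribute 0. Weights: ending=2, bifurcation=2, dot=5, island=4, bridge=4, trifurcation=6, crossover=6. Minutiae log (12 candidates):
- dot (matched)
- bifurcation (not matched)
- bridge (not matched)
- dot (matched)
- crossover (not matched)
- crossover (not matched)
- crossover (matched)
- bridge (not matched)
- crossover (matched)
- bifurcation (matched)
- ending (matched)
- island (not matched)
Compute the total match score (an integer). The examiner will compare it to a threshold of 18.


Weighted minutiae match score:
  dot: matched, +5 (running total 5)
  bifurcation: not matched, +0
  bridge: not matched, +0
  dot: matched, +5 (running total 10)
  crossover: not matched, +0
  crossover: not matched, +0
  crossover: matched, +6 (running total 16)
  bridge: not matched, +0
  crossover: matched, +6 (running total 22)
  bifurcation: matched, +2 (running total 24)
  ending: matched, +2 (running total 26)
  island: not matched, +0
Total score = 26
Threshold = 18; verdict = identification

26


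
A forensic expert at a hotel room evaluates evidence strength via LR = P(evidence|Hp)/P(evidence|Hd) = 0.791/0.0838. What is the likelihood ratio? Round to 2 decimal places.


Likelihood ratio calculation:
LR = P(E|Hp) / P(E|Hd)
LR = 0.791 / 0.0838
LR = 9.44

9.44


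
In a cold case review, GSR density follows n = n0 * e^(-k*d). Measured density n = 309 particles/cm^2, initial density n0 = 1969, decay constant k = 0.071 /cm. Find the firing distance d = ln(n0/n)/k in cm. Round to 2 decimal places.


GSR distance calculation:
n0/n = 1969 / 309 = 6.372168
ln(n0/n) = 1.85194
d = 1.85194 / 0.071 = 26.08 cm

26.08


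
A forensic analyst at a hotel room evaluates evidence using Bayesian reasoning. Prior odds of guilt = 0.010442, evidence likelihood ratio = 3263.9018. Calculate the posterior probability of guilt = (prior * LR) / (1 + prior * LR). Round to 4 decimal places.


Bayesian evidence evaluation:
Posterior odds = prior_odds * LR = 0.010442 * 3263.9018 = 34.08166
Posterior probability = posterior_odds / (1 + posterior_odds)
= 34.08166 / (1 + 34.08166)
= 34.08166 / 35.08166
= 0.9715

0.9715


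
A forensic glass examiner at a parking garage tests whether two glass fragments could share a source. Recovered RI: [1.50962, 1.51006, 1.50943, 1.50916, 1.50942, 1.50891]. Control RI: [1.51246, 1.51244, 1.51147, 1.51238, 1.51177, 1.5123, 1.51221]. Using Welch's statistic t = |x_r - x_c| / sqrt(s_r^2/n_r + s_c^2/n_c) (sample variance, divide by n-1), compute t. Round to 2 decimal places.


Welch's t-criterion for glass RI comparison:
Recovered mean = sum / n_r = 9.0566 / 6 = 1.5094333
Control mean = sum / n_c = 10.58503 / 7 = 1.5121471
Recovered sample variance s_r^2 = 1.55267e-07
Control sample variance s_c^2 = 1.44324e-07
Welch SE (unpooled) = sqrt(s_r^2/n_r + s_c^2/n_c) = sqrt(2.58778e-08 + 2.06177e-08) = sqrt(4.64955e-08) = 0.000215628
|mean_r - mean_c| = 0.00271381
t = 0.00271381 / 0.000215628 = 12.59

12.59


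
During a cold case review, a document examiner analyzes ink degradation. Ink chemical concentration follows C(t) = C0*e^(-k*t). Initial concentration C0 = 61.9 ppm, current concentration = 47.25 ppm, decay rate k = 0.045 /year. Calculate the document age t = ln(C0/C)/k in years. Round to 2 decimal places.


Document age estimation:
C0/C = 61.9 / 47.25 = 1.310053
ln(C0/C) = 0.270068
t = 0.270068 / 0.045 = 6.00 years

6.00


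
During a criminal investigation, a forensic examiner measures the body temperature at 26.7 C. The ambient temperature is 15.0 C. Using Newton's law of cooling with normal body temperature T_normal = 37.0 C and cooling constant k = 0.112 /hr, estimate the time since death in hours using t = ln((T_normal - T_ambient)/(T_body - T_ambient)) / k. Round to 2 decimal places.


Using Newton's law of cooling:
t = ln((T_normal - T_ambient) / (T_body - T_ambient)) / k
T_normal - T_ambient = 22.0
T_body - T_ambient = 11.7
Ratio = 1.880342
ln(ratio) = 0.631454
t = 0.631454 / 0.112 = 5.64 hours

5.64


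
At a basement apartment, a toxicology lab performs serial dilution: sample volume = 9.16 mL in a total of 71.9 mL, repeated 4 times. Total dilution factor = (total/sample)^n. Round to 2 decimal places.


Dilution factor calculation:
Single dilution = V_total / V_sample = 71.9 / 9.16 ≈ 7.849345
Number of dilutions = 4
Total DF = (71.9 / 9.16)^4 (full precision, rounded at the end) = 3796.07

3796.07


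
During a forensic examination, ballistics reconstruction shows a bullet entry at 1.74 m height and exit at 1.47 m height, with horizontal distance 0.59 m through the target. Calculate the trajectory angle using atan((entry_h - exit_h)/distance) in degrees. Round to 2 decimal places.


Bullet trajectory angle:
Height difference = 1.74 - 1.47 = 0.27 m
angle = atan(0.27 / 0.59)
angle = atan(0.457627)
angle = 24.59 degrees

24.59


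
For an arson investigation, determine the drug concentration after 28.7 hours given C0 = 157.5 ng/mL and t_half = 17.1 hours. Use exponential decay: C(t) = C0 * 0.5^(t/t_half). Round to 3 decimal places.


Drug concentration decay:
Number of half-lives = t / t_half = 28.7 / 17.1 = 1.678363
Decay factor = 0.5^1.678363 = 0.31243695
C(t) = 157.5 * 0.31243695 = 49.209 ng/mL

49.209


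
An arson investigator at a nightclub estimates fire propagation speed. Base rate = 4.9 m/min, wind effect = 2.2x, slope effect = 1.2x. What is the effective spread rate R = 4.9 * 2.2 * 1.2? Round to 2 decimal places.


Fire spread rate calculation:
R = R0 * wind_factor * slope_factor
= 4.9 * 2.2 * 1.2
= 10.78 * 1.2
= 12.94 m/min

12.94


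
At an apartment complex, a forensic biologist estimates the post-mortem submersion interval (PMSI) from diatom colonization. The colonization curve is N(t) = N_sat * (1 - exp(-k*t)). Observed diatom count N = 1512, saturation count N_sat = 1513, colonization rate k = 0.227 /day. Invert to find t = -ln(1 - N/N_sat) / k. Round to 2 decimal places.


PMSI from diatom colonization curve:
N / N_sat = 1512 / 1513 = 0.999339
1 - N/N_sat = 0.000661
ln(1 - N/N_sat) = -7.321757
t = -ln(1 - N/N_sat) / k = -(-7.321757) / 0.227 = 32.25 days

32.25


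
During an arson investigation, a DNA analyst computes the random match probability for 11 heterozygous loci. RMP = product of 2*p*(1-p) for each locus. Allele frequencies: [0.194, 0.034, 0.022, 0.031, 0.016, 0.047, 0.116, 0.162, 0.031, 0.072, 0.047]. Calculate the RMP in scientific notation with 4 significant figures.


Computing RMP for 11 loci:
Locus 1: 2 * 0.194 * 0.806 = 0.312728
Locus 2: 2 * 0.034 * 0.966 = 0.065688
Locus 3: 2 * 0.022 * 0.978 = 0.043032
Locus 4: 2 * 0.031 * 0.969 = 0.060078
Locus 5: 2 * 0.016 * 0.984 = 0.031488
Locus 6: 2 * 0.047 * 0.953 = 0.089582
Locus 7: 2 * 0.116 * 0.884 = 0.205088
Locus 8: 2 * 0.162 * 0.838 = 0.271512
Locus 9: 2 * 0.031 * 0.969 = 0.060078
Locus 10: 2 * 0.072 * 0.928 = 0.133632
Locus 11: 2 * 0.047 * 0.953 = 0.089582
RMP = 5.999e-12

5.999e-12


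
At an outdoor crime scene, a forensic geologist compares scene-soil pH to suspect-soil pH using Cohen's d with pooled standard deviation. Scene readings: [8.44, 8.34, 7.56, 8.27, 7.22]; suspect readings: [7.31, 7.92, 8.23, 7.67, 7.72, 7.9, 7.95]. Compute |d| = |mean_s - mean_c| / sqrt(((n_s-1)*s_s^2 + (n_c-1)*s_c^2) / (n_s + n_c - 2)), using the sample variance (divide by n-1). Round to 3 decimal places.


Pooled-variance Cohen's d for soil pH comparison:
Scene mean = 39.83 / 5 = 7.966
Suspect mean = 54.7 / 7 = 7.814286
Scene sample variance s_s^2 = 0.29458
Suspect sample variance s_c^2 = 0.082295
Pooled variance = ((n_s-1)*s_s^2 + (n_c-1)*s_c^2) / (n_s + n_c - 2) = 0.167209
Pooled SD = sqrt(0.167209) = 0.408912
Mean difference = 0.151714
|d| = |0.151714| / 0.408912 = 0.371

0.371


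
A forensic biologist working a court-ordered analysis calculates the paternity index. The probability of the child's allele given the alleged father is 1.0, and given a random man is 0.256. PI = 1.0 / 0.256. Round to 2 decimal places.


Paternity Index calculation:
PI = P(allele|father) / P(allele|random)
PI = 1.0 / 0.256
PI = 3.91

3.91


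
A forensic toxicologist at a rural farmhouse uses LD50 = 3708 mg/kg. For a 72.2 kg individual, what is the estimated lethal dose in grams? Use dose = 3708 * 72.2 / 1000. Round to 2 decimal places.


Lethal dose calculation:
Lethal dose = LD50 * body_weight / 1000
= 3708 * 72.2 / 1000
= 267717.6 / 1000
= 267.72 g

267.72


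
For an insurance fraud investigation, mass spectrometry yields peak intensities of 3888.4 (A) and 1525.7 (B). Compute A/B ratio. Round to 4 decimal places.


Spectral peak ratio:
Peak A = 3888.4 counts
Peak B = 1525.7 counts
Ratio = 3888.4 / 1525.7 = 2.5486

2.5486


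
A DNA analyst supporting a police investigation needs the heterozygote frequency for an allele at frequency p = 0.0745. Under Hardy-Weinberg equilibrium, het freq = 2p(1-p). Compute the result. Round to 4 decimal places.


Hardy-Weinberg heterozygote frequency:
q = 1 - p = 1 - 0.0745 = 0.9255
2pq = 2 * 0.0745 * 0.9255 = 0.1379

0.1379


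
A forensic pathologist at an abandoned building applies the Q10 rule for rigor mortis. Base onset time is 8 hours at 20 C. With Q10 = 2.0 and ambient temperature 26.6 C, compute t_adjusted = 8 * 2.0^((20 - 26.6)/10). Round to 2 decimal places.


Rigor mortis time adjustment:
Exponent = (T_ref - T_actual) / 10 = (20 - 26.6) / 10 = -0.66
Q10 factor = 2.0^-0.66 = 0.63288
t_adjusted = 8 * 0.63288 = 5.06 hours

5.06


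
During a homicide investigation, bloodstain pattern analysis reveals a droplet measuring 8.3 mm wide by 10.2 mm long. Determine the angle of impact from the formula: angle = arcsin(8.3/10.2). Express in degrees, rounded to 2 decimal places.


Blood spatter impact angle calculation:
width / length = 8.3 / 10.2 = 0.813725
angle = arcsin(0.813725)
angle = 54.46 degrees

54.46


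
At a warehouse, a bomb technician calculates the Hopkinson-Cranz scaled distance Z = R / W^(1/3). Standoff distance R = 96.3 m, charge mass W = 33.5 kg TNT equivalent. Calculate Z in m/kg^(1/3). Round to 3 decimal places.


Scaled distance calculation:
W^(1/3) = 33.5^(1/3) = 3.223653
Z = R / W^(1/3) = 96.3 / 3.223653
Z = 29.873 m/kg^(1/3)

29.873


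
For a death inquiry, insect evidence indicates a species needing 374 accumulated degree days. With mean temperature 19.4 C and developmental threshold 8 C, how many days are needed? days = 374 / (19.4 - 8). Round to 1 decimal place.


Insect development time:
Effective temperature = avg_temp - T_base = 19.4 - 8 = 11.4 C
Days = ADD / effective_temp = 374 / 11.4 = 32.8 days

32.8


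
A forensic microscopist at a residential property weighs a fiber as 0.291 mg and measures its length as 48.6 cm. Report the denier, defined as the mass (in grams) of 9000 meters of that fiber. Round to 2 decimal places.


Denier calculation:
Mass in grams = 0.291 mg / 1000 = 0.000291 g
Length in meters = 48.6 cm / 100 = 0.486 m
Linear density = mass / length = 0.000291 / 0.486 = 0.00059877 g/m
Denier = (g/m) * 9000 = 0.00059877 * 9000 = 5.39

5.39


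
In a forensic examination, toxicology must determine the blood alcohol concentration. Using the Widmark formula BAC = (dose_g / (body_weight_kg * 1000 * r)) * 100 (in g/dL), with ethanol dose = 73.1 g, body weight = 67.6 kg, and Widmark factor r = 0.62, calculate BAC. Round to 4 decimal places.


Applying the Widmark formula:
BAC = (dose_g / (body_wt * 1000 * r)) * 100
Denominator = 67.6 * 1000 * 0.62 = 41912
BAC = (73.1 / 41912) * 100
BAC = 0.1744 g/dL

0.1744


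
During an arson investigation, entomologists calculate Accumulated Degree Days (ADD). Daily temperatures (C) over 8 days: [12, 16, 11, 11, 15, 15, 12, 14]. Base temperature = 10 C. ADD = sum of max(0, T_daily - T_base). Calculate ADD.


Computing ADD day by day:
Day 1: max(0, 12 - 10) = 2
Day 2: max(0, 16 - 10) = 6
Day 3: max(0, 11 - 10) = 1
Day 4: max(0, 11 - 10) = 1
Day 5: max(0, 15 - 10) = 5
Day 6: max(0, 15 - 10) = 5
Day 7: max(0, 12 - 10) = 2
Day 8: max(0, 14 - 10) = 4
Total ADD = 26

26


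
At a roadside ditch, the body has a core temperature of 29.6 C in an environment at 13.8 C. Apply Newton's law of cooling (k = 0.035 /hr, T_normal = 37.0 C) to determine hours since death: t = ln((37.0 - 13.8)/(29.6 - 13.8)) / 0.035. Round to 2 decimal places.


Using Newton's law of cooling:
t = ln((T_normal - T_ambient) / (T_body - T_ambient)) / k
T_normal - T_ambient = 23.2
T_body - T_ambient = 15.8
Ratio = 1.468354
ln(ratio) = 0.384142
t = 0.384142 / 0.035 = 10.98 hours

10.98


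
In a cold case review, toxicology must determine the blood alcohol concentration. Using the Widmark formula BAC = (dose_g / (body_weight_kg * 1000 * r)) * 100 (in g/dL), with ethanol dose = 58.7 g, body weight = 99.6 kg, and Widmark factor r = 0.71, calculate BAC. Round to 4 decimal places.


Applying the Widmark formula:
BAC = (dose_g / (body_wt * 1000 * r)) * 100
Denominator = 99.6 * 1000 * 0.71 = 70716
BAC = (58.7 / 70716) * 100
BAC = 0.0830 g/dL

0.0830


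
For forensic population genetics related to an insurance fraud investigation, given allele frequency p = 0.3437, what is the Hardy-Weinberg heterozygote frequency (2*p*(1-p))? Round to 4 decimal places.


Hardy-Weinberg heterozygote frequency:
q = 1 - p = 1 - 0.3437 = 0.6563
2pq = 2 * 0.3437 * 0.6563 = 0.4511

0.4511


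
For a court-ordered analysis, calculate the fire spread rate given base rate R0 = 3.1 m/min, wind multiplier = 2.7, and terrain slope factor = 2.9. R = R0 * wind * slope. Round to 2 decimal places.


Fire spread rate calculation:
R = R0 * wind_factor * slope_factor
= 3.1 * 2.7 * 2.9
= 8.37 * 2.9
= 24.27 m/min

24.27


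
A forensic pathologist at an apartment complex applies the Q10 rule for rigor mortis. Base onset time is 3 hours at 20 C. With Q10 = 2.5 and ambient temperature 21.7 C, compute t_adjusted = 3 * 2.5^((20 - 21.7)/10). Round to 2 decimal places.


Rigor mortis time adjustment:
Exponent = (T_ref - T_actual) / 10 = (20 - 21.7) / 10 = -0.17
Q10 factor = 2.5^-0.17 = 0.85576
t_adjusted = 3 * 0.85576 = 2.57 hours

2.57


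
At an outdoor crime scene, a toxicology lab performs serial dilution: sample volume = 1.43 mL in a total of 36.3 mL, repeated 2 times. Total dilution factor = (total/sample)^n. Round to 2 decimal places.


Dilution factor calculation:
Single dilution = V_total / V_sample = 36.3 / 1.43 ≈ 25.384615
Number of dilutions = 2
Total DF = (36.3 / 1.43)^2 (full precision, rounded at the end) = 644.38

644.38


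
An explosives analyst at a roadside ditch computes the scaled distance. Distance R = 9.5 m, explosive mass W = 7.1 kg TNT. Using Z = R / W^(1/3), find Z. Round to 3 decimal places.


Scaled distance calculation:
W^(1/3) = 7.1^(1/3) = 1.921997
Z = R / W^(1/3) = 9.5 / 1.921997
Z = 4.943 m/kg^(1/3)

4.943


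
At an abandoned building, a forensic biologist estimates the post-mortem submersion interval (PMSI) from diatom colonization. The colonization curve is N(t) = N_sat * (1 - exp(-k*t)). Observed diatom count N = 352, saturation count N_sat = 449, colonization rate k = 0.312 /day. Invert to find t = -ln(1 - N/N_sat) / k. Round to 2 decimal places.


PMSI from diatom colonization curve:
N / N_sat = 352 / 449 = 0.783964
1 - N/N_sat = 0.216036
ln(1 - N/N_sat) = -1.53231
t = -ln(1 - N/N_sat) / k = -(-1.53231) / 0.312 = 4.91 days

4.91


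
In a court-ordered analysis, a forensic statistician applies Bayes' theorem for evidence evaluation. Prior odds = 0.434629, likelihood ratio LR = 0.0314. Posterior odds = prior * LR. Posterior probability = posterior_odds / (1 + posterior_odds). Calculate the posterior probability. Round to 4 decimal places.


Bayesian evidence evaluation:
Posterior odds = prior_odds * LR = 0.434629 * 0.0314 = 0.01364735
Posterior probability = posterior_odds / (1 + posterior_odds)
= 0.01364735 / (1 + 0.01364735)
= 0.01364735 / 1.01364735
= 0.0135

0.0135


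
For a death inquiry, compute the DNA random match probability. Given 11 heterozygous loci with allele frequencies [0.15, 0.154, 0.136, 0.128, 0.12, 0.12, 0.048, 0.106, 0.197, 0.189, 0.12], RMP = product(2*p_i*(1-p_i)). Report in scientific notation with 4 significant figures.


Computing RMP for 11 loci:
Locus 1: 2 * 0.15 * 0.85 = 0.255
Locus 2: 2 * 0.154 * 0.846 = 0.260568
Locus 3: 2 * 0.136 * 0.864 = 0.235008
Locus 4: 2 * 0.128 * 0.872 = 0.223232
Locus 5: 2 * 0.12 * 0.88 = 0.2112
Locus 6: 2 * 0.12 * 0.88 = 0.2112
Locus 7: 2 * 0.048 * 0.952 = 0.091392
Locus 8: 2 * 0.106 * 0.894 = 0.189528
Locus 9: 2 * 0.197 * 0.803 = 0.316382
Locus 10: 2 * 0.189 * 0.811 = 0.306558
Locus 11: 2 * 0.12 * 0.88 = 0.2112
RMP = 5.517e-08

5.517e-08


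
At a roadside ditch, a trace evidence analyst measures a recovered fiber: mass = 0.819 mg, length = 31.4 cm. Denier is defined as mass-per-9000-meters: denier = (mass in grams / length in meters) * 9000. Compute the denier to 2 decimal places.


Denier calculation:
Mass in grams = 0.819 mg / 1000 = 0.000819 g
Length in meters = 31.4 cm / 100 = 0.314 m
Linear density = mass / length = 0.000819 / 0.314 = 0.00260828 g/m
Denier = (g/m) * 9000 = 0.00260828 * 9000 = 23.47

23.47


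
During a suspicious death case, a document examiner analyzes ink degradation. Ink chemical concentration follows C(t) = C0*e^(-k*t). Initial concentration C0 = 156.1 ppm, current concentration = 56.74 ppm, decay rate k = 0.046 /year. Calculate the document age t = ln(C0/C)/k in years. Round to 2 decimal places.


Document age estimation:
C0/C = 156.1 / 56.74 = 2.751146
ln(C0/C) = 1.012018
t = 1.012018 / 0.046 = 22.00 years

22.00


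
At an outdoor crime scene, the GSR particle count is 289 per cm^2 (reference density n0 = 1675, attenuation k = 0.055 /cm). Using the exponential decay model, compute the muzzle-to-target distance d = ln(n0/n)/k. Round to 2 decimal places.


GSR distance calculation:
n0/n = 1675 / 289 = 5.795848
ln(n0/n) = 1.757142
d = 1.757142 / 0.055 = 31.95 cm

31.95


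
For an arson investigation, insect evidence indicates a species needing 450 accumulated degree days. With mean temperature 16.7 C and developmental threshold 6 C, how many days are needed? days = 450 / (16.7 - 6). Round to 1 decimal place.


Insect development time:
Effective temperature = avg_temp - T_base = 16.7 - 6 = 10.7 C
Days = ADD / effective_temp = 450 / 10.7 = 42.1 days

42.1


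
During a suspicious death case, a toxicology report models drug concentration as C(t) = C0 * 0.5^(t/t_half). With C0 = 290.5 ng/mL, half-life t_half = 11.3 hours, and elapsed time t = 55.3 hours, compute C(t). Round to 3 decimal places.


Drug concentration decay:
Number of half-lives = t / t_half = 55.3 / 11.3 = 4.893805
Decay factor = 0.5^4.893805 = 0.03363705
C(t) = 290.5 * 0.03363705 = 9.772 ng/mL

9.772


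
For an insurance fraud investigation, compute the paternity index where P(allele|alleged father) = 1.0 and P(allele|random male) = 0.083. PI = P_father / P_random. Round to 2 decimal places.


Paternity Index calculation:
PI = P(allele|father) / P(allele|random)
PI = 1.0 / 0.083
PI = 12.05

12.05


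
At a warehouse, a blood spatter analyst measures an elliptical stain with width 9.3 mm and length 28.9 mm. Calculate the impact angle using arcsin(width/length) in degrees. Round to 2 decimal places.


Blood spatter impact angle calculation:
width / length = 9.3 / 28.9 = 0.321799
angle = arcsin(0.321799)
angle = 18.77 degrees

18.77


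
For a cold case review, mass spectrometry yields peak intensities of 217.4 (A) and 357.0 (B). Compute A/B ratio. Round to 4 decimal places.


Spectral peak ratio:
Peak A = 217.4 counts
Peak B = 357.0 counts
Ratio = 217.4 / 357.0 = 0.6090

0.6090


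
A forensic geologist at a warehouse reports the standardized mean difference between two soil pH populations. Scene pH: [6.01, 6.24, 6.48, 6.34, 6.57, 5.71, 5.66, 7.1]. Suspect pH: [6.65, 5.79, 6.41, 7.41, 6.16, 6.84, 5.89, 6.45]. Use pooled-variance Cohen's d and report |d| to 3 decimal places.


Pooled-variance Cohen's d for soil pH comparison:
Scene mean = 50.11 / 8 = 6.26375
Suspect mean = 51.6 / 8 = 6.45
Scene sample variance s_s^2 = 0.22597
Suspect sample variance s_c^2 = 0.278371
Pooled variance = ((n_s-1)*s_s^2 + (n_c-1)*s_c^2) / (n_s + n_c - 2) = 0.252171
Pooled SD = sqrt(0.252171) = 0.502166
Mean difference = -0.18625
|d| = |-0.18625| / 0.502166 = 0.371

0.371


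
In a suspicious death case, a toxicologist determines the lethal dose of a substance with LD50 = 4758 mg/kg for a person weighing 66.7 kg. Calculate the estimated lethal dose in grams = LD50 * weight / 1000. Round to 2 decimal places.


Lethal dose calculation:
Lethal dose = LD50 * body_weight / 1000
= 4758 * 66.7 / 1000
= 317358.6 / 1000
= 317.36 g

317.36


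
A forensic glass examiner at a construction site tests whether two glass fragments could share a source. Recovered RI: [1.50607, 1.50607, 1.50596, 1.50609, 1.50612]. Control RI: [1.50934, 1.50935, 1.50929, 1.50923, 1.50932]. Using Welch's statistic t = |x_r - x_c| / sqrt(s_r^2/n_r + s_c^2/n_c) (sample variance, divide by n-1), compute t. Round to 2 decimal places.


Welch's t-criterion for glass RI comparison:
Recovered mean = sum / n_r = 7.53031 / 5 = 1.506062
Control mean = sum / n_c = 7.54653 / 5 = 1.509306
Recovered sample variance s_r^2 = 3.67e-09
Control sample variance s_c^2 = 2.33e-09
Welch SE (unpooled) = sqrt(s_r^2/n_r + s_c^2/n_c) = sqrt(7.34e-10 + 4.66e-10) = sqrt(1.2e-09) = 3.4641e-05
|mean_r - mean_c| = 0.003244
t = 0.003244 / 3.4641e-05 = 93.65

93.65


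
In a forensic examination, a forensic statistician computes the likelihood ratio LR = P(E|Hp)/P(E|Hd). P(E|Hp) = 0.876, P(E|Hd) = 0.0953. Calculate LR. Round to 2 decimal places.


Likelihood ratio calculation:
LR = P(E|Hp) / P(E|Hd)
LR = 0.876 / 0.0953
LR = 9.19

9.19


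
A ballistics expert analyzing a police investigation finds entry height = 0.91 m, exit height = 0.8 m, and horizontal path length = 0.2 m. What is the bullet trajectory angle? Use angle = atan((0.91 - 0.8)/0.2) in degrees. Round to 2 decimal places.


Bullet trajectory angle:
Height difference = 0.91 - 0.8 = 0.11 m
angle = atan(0.11 / 0.2)
angle = atan(0.55)
angle = 28.81 degrees

28.81


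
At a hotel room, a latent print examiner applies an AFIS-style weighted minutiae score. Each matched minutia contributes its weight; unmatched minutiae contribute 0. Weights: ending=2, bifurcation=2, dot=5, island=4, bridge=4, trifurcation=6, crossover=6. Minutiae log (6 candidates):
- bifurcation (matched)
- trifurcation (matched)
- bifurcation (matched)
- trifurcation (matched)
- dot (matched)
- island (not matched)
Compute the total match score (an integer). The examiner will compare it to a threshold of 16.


Weighted minutiae match score:
  bifurcation: matched, +2 (running total 2)
  trifurcation: matched, +6 (running total 8)
  bifurcation: matched, +2 (running total 10)
  trifurcation: matched, +6 (running total 16)
  dot: matched, +5 (running total 21)
  island: not matched, +0
Total score = 21
Threshold = 16; verdict = identification

21


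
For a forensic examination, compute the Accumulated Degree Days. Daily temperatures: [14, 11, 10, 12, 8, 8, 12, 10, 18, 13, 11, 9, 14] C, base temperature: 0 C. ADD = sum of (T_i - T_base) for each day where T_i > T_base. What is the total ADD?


Computing ADD day by day:
Day 1: max(0, 14 - 0) = 14
Day 2: max(0, 11 - 0) = 11
Day 3: max(0, 10 - 0) = 10
Day 4: max(0, 12 - 0) = 12
Day 5: max(0, 8 - 0) = 8
Day 6: max(0, 8 - 0) = 8
Day 7: max(0, 12 - 0) = 12
Day 8: max(0, 10 - 0) = 10
Day 9: max(0, 18 - 0) = 18
Day 10: max(0, 13 - 0) = 13
Day 11: max(0, 11 - 0) = 11
Day 12: max(0, 9 - 0) = 9
Day 13: max(0, 14 - 0) = 14
Total ADD = 150

150


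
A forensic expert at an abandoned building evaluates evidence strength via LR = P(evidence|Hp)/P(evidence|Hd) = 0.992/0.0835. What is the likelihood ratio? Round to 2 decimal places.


Likelihood ratio calculation:
LR = P(E|Hp) / P(E|Hd)
LR = 0.992 / 0.0835
LR = 11.88

11.88


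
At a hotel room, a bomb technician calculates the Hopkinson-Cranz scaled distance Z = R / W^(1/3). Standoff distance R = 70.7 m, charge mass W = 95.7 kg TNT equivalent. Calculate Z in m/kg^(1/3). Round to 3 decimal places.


Scaled distance calculation:
W^(1/3) = 95.7^(1/3) = 4.574082
Z = R / W^(1/3) = 70.7 / 4.574082
Z = 15.457 m/kg^(1/3)

15.457


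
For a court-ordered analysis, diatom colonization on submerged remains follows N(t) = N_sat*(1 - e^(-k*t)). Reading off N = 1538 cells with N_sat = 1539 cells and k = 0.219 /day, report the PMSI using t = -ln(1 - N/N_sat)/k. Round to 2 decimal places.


PMSI from diatom colonization curve:
N / N_sat = 1538 / 1539 = 0.99935
1 - N/N_sat = 0.00065
ln(1 - N/N_sat) = -7.338538
t = -ln(1 - N/N_sat) / k = -(-7.338538) / 0.219 = 33.51 days

33.51


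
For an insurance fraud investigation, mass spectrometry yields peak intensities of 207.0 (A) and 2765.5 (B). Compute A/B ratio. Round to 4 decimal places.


Spectral peak ratio:
Peak A = 207.0 counts
Peak B = 2765.5 counts
Ratio = 207.0 / 2765.5 = 0.0749

0.0749


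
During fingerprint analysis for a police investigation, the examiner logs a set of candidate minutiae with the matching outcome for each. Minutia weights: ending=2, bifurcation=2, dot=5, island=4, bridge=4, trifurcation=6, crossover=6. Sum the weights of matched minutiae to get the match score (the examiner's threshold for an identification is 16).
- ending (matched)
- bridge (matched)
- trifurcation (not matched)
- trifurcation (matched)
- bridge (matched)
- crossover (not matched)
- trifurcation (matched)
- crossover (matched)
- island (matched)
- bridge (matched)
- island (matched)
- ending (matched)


Weighted minutiae match score:
  ending: matched, +2 (running total 2)
  bridge: matched, +4 (running total 6)
  trifurcation: not matched, +0
  trifurcation: matched, +6 (running total 12)
  bridge: matched, +4 (running total 16)
  crossover: not matched, +0
  trifurcation: matched, +6 (running total 22)
  crossover: matched, +6 (running total 28)
  island: matched, +4 (running total 32)
  bridge: matched, +4 (running total 36)
  island: matched, +4 (running total 40)
  ending: matched, +2 (running total 42)
Total score = 42
Threshold = 16; verdict = identification

42


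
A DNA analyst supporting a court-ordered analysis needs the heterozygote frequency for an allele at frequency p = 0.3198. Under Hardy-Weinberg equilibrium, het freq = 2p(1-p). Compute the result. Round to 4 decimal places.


Hardy-Weinberg heterozygote frequency:
q = 1 - p = 1 - 0.3198 = 0.6802
2pq = 2 * 0.3198 * 0.6802 = 0.4351

0.4351


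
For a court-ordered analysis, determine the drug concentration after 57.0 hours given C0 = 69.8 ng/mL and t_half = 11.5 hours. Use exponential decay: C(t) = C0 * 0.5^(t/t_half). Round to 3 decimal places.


Drug concentration decay:
Number of half-lives = t / t_half = 57.0 / 11.5 = 4.956522
Decay factor = 0.5^4.956522 = 0.0322061
C(t) = 69.8 * 0.0322061 = 2.248 ng/mL

2.248


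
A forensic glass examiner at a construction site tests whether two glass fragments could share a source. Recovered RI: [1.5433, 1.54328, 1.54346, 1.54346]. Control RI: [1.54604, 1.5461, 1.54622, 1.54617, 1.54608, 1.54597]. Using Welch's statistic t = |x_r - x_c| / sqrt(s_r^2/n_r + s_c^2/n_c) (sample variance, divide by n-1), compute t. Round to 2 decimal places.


Welch's t-criterion for glass RI comparison:
Recovered mean = sum / n_r = 6.1735 / 4 = 1.543375
Control mean = sum / n_c = 9.27658 / 6 = 1.5460967
Recovered sample variance s_r^2 = 9.7e-09
Control sample variance s_c^2 = 8.02667e-09
Welch SE (unpooled) = sqrt(s_r^2/n_r + s_c^2/n_c) = sqrt(2.425e-09 + 1.33778e-09) = sqrt(3.76278e-09) = 6.13415e-05
|mean_r - mean_c| = 0.00272167
t = 0.00272167 / 6.13415e-05 = 44.37

44.37


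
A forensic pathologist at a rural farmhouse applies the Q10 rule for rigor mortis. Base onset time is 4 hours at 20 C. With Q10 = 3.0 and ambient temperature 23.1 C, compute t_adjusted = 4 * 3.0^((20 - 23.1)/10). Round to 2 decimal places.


Rigor mortis time adjustment:
Exponent = (T_ref - T_actual) / 10 = (20 - 23.1) / 10 = -0.31
Q10 factor = 3.0^-0.31 = 0.71136
t_adjusted = 4 * 0.71136 = 2.85 hours

2.85


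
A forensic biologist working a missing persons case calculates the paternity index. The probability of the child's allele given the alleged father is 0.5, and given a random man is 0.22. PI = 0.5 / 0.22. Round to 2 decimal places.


Paternity Index calculation:
PI = P(allele|father) / P(allele|random)
PI = 0.5 / 0.22
PI = 2.27

2.27


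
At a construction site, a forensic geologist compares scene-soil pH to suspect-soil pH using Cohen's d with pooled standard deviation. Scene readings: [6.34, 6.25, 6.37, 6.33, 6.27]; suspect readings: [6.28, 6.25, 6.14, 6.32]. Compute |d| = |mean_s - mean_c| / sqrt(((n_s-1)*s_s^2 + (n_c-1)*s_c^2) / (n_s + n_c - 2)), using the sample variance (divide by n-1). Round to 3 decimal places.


Pooled-variance Cohen's d for soil pH comparison:
Scene mean = 31.56 / 5 = 6.312
Suspect mean = 24.99 / 4 = 6.2475
Scene sample variance s_s^2 = 0.00252
Suspect sample variance s_c^2 = 0.005958
Pooled variance = ((n_s-1)*s_s^2 + (n_c-1)*s_c^2) / (n_s + n_c - 2) = 0.003994
Pooled SD = sqrt(0.003994) = 0.063198
Mean difference = 0.0645
|d| = |0.0645| / 0.063198 = 1.021

1.021


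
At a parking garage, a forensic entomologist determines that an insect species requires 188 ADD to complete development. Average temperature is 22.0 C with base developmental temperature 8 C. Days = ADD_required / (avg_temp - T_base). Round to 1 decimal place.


Insect development time:
Effective temperature = avg_temp - T_base = 22.0 - 8 = 14.0 C
Days = ADD / effective_temp = 188 / 14.0 = 13.4 days

13.4


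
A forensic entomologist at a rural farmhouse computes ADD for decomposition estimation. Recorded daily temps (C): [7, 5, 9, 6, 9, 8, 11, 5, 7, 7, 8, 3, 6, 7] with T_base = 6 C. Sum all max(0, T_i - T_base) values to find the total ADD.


Computing ADD day by day:
Day 1: max(0, 7 - 6) = 1
Day 2: max(0, 5 - 6) = 0
Day 3: max(0, 9 - 6) = 3
Day 4: max(0, 6 - 6) = 0
Day 5: max(0, 9 - 6) = 3
Day 6: max(0, 8 - 6) = 2
Day 7: max(0, 11 - 6) = 5
Day 8: max(0, 5 - 6) = 0
Day 9: max(0, 7 - 6) = 1
Day 10: max(0, 7 - 6) = 1
Day 11: max(0, 8 - 6) = 2
Day 12: max(0, 3 - 6) = 0
Day 13: max(0, 6 - 6) = 0
Day 14: max(0, 7 - 6) = 1
Total ADD = 19

19


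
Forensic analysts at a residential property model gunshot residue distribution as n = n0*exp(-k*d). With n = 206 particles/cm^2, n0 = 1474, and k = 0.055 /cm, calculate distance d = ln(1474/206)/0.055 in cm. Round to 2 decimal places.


GSR distance calculation:
n0/n = 1474 / 206 = 7.15534
ln(n0/n) = 1.967859
d = 1.967859 / 0.055 = 35.78 cm

35.78


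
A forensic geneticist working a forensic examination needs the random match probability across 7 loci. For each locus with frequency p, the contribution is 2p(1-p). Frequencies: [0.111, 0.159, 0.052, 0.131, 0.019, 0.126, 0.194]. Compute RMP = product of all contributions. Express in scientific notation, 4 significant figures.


Computing RMP for 7 loci:
Locus 1: 2 * 0.111 * 0.889 = 0.197358
Locus 2: 2 * 0.159 * 0.841 = 0.267438
Locus 3: 2 * 0.052 * 0.948 = 0.098592
Locus 4: 2 * 0.131 * 0.869 = 0.227678
Locus 5: 2 * 0.019 * 0.981 = 0.037278
Locus 6: 2 * 0.126 * 0.874 = 0.220248
Locus 7: 2 * 0.194 * 0.806 = 0.312728
RMP = 3.042e-06

3.042e-06
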